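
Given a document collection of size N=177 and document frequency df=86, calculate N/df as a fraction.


IDF ratio = N / df
= 177 / 86
= 177/86

177/86


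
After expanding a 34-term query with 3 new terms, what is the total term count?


Original terms: 34
Expansion terms: 3
Total = 34 + 3 = 37

37


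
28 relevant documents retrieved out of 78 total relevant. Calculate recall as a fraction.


Recall = retrieved_relevant / total_relevant
= 28 / 78
= 28 / (28 + 50)
= 14/39

14/39


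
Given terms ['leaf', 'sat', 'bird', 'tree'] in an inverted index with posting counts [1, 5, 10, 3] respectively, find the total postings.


Summing posting list sizes:
'leaf': 1 postings
'sat': 5 postings
'bird': 10 postings
'tree': 3 postings
Total = 1 + 5 + 10 + 3 = 19

19


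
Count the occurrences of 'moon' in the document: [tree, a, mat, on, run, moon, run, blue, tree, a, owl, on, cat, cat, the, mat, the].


Document has 17 words
Scanning for 'moon':
Found at positions: [5]
Count = 1

1


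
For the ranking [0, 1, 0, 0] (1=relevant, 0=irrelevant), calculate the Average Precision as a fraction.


Computing P@k for each relevant position:
Position 1: not relevant
Position 2: relevant, P@2 = 1/2 = 1/2
Position 3: not relevant
Position 4: not relevant
Sum of P@k = 1/2 = 1/2
AP = 1/2 / 1 = 1/2

1/2


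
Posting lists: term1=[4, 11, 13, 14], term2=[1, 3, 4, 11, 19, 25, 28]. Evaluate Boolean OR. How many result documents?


Boolean OR: find union of posting lists
term1 docs: [4, 11, 13, 14]
term2 docs: [1, 3, 4, 11, 19, 25, 28]
Union: [1, 3, 4, 11, 13, 14, 19, 25, 28]
|union| = 9

9


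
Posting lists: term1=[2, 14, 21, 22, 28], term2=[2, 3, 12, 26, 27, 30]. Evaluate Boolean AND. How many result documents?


Boolean AND: find intersection of posting lists
term1 docs: [2, 14, 21, 22, 28]
term2 docs: [2, 3, 12, 26, 27, 30]
Intersection: [2]
|intersection| = 1

1


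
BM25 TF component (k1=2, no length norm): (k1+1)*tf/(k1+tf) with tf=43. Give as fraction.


BM25 TF component = (k1+1)*tf / (k1+tf)
k1 = 2, tf = 43
Numerator = (2+1)*43 = 129
Denominator = 2 + 43 = 45
= 129/45 = 43/15

43/15


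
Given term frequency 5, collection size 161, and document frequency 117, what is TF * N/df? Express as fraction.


TF * (N/df)
= 5 * (161/117)
= 5 * 161/117
= 805/117

805/117


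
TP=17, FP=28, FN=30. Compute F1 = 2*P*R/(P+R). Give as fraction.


F1 = 2 * P * R / (P + R)
P = TP/(TP+FP) = 17/45 = 17/45
R = TP/(TP+FN) = 17/47 = 17/47
2 * P * R = 2 * 17/45 * 17/47 = 578/2115
P + R = 17/45 + 17/47 = 1564/2115
F1 = 578/2115 / 1564/2115 = 17/46

17/46


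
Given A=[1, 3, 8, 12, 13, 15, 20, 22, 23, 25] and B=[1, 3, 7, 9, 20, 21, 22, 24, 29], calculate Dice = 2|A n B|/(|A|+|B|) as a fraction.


A intersect B = [1, 3, 20, 22]
|A intersect B| = 4
|A| = 10, |B| = 9
Dice = 2*4 / (10+9)
= 8 / 19 = 8/19

8/19


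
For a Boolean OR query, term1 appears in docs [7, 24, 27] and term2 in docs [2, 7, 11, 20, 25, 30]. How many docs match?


Boolean OR: find union of posting lists
term1 docs: [7, 24, 27]
term2 docs: [2, 7, 11, 20, 25, 30]
Union: [2, 7, 11, 20, 24, 25, 27, 30]
|union| = 8

8


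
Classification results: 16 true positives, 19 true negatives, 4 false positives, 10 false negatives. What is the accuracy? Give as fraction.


Accuracy = (TP + TN) / (TP + TN + FP + FN)
TP + TN = 16 + 19 = 35
Total = 16 + 19 + 4 + 10 = 49
Accuracy = 35 / 49 = 5/7

5/7


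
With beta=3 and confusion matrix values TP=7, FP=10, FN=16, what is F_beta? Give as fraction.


P = TP/(TP+FP) = 7/17 = 7/17
R = TP/(TP+FN) = 7/23 = 7/23
beta^2 = 3^2 = 9
(1 + beta^2) = 10
Numerator = (1+beta^2)*P*R = 490/391
Denominator = beta^2*P + R = 63/17 + 7/23 = 1568/391
F_beta = 5/16

5/16


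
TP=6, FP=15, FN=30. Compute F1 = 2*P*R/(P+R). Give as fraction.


F1 = 2 * P * R / (P + R)
P = TP/(TP+FP) = 6/21 = 2/7
R = TP/(TP+FN) = 6/36 = 1/6
2 * P * R = 2 * 2/7 * 1/6 = 2/21
P + R = 2/7 + 1/6 = 19/42
F1 = 2/21 / 19/42 = 4/19

4/19


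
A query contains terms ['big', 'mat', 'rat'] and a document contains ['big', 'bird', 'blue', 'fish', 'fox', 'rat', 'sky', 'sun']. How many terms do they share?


Query terms: ['big', 'mat', 'rat']
Document terms: ['big', 'bird', 'blue', 'fish', 'fox', 'rat', 'sky', 'sun']
Common terms: ['big', 'rat']
Overlap count = 2

2


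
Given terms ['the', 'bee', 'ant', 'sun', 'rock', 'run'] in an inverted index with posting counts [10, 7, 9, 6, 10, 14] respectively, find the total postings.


Summing posting list sizes:
'the': 10 postings
'bee': 7 postings
'ant': 9 postings
'sun': 6 postings
'rock': 10 postings
'run': 14 postings
Total = 10 + 7 + 9 + 6 + 10 + 14 = 56

56


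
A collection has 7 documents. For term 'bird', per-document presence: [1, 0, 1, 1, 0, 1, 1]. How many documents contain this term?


Checking each document for 'bird':
Doc 1: present
Doc 2: absent
Doc 3: present
Doc 4: present
Doc 5: absent
Doc 6: present
Doc 7: present
df = sum of presences = 1 + 0 + 1 + 1 + 0 + 1 + 1 = 5

5


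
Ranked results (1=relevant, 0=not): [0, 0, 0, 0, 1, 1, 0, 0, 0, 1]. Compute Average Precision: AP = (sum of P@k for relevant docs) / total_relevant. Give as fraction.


Computing P@k for each relevant position:
Position 1: not relevant
Position 2: not relevant
Position 3: not relevant
Position 4: not relevant
Position 5: relevant, P@5 = 1/5 = 1/5
Position 6: relevant, P@6 = 2/6 = 1/3
Position 7: not relevant
Position 8: not relevant
Position 9: not relevant
Position 10: relevant, P@10 = 3/10 = 3/10
Sum of P@k = 1/5 + 1/3 + 3/10 = 5/6
AP = 5/6 / 3 = 5/18

5/18


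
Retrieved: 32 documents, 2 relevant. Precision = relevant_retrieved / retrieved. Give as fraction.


Precision = relevant_retrieved / total_retrieved
= 2 / 32
= 2 / (2 + 30)
= 1/16

1/16


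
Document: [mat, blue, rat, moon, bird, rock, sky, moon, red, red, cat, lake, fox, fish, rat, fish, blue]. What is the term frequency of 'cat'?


Document has 17 words
Scanning for 'cat':
Found at positions: [10]
Count = 1

1


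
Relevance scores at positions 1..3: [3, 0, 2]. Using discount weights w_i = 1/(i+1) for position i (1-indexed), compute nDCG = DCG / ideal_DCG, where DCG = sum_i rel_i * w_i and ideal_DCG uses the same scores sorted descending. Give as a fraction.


Position discount weights w_i = 1/(i+1) for i=1..3:
Weights = [1/2, 1/3, 1/4]
Actual relevance: [3, 0, 2]
DCG = 3/2 + 0/3 + 2/4 = 2
Ideal relevance (sorted desc): [3, 2, 0]
Ideal DCG = 3/2 + 2/3 + 0/4 = 13/6
nDCG = DCG / ideal_DCG = 2 / 13/6 = 12/13

12/13


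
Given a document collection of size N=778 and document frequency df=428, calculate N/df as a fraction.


IDF ratio = N / df
= 778 / 428
= 389/214

389/214


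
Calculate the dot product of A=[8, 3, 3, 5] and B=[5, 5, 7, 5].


Dot product = sum of element-wise products
A[0]*B[0] = 8*5 = 40
A[1]*B[1] = 3*5 = 15
A[2]*B[2] = 3*7 = 21
A[3]*B[3] = 5*5 = 25
Sum = 40 + 15 + 21 + 25 = 101

101


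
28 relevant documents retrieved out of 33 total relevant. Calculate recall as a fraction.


Recall = retrieved_relevant / total_relevant
= 28 / 33
= 28 / (28 + 5)
= 28/33

28/33


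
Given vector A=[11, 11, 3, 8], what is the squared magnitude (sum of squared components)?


|A|^2 = sum of squared components
A[0]^2 = 11^2 = 121
A[1]^2 = 11^2 = 121
A[2]^2 = 3^2 = 9
A[3]^2 = 8^2 = 64
Sum = 121 + 121 + 9 + 64 = 315

315


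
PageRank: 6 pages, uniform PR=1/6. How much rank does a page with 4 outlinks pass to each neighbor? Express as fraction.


Initial PR = 1/6 = 1/6
Outlinks = 4
Contribution per link = PR / outlinks
= 1/6 / 4
= 1/24

1/24


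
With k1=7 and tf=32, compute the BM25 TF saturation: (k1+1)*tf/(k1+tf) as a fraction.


BM25 TF component = (k1+1)*tf / (k1+tf)
k1 = 7, tf = 32
Numerator = (7+1)*32 = 256
Denominator = 7 + 32 = 39
= 256/39 = 256/39

256/39


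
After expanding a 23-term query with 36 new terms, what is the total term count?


Original terms: 23
Expansion terms: 36
Total = 23 + 36 = 59

59


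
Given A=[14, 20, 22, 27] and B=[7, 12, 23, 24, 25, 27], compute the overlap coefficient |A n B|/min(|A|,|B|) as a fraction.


A intersect B = [27]
|A intersect B| = 1
min(|A|, |B|) = min(4, 6) = 4
Overlap = 1 / 4 = 1/4

1/4


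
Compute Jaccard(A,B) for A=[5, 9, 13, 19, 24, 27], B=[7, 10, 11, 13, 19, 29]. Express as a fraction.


A intersect B = [13, 19]
|A intersect B| = 2
A union B = [5, 7, 9, 10, 11, 13, 19, 24, 27, 29]
|A union B| = 10
Jaccard = 2/10 = 1/5

1/5


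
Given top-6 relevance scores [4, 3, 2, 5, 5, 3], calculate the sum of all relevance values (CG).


Cumulative Gain = sum of relevance scores
Position 1: rel=4, running sum=4
Position 2: rel=3, running sum=7
Position 3: rel=2, running sum=9
Position 4: rel=5, running sum=14
Position 5: rel=5, running sum=19
Position 6: rel=3, running sum=22
CG = 22

22


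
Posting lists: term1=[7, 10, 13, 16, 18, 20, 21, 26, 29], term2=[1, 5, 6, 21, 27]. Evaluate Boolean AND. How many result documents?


Boolean AND: find intersection of posting lists
term1 docs: [7, 10, 13, 16, 18, 20, 21, 26, 29]
term2 docs: [1, 5, 6, 21, 27]
Intersection: [21]
|intersection| = 1

1


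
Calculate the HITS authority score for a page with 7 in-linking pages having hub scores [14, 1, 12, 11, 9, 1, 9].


Authority = sum of hub scores of in-linkers
In-link 1: hub score = 14
In-link 2: hub score = 1
In-link 3: hub score = 12
In-link 4: hub score = 11
In-link 5: hub score = 9
In-link 6: hub score = 1
In-link 7: hub score = 9
Authority = 14 + 1 + 12 + 11 + 9 + 1 + 9 = 57

57


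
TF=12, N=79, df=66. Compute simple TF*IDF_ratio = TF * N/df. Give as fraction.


TF * (N/df)
= 12 * (79/66)
= 12 * 79/66
= 158/11

158/11


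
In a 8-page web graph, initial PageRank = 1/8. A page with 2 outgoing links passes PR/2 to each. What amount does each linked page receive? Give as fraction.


Initial PR = 1/8 = 1/8
Outlinks = 2
Contribution per link = PR / outlinks
= 1/8 / 2
= 1/16

1/16


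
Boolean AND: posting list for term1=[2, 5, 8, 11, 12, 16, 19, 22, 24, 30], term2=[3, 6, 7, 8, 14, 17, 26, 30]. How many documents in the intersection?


Boolean AND: find intersection of posting lists
term1 docs: [2, 5, 8, 11, 12, 16, 19, 22, 24, 30]
term2 docs: [3, 6, 7, 8, 14, 17, 26, 30]
Intersection: [8, 30]
|intersection| = 2

2


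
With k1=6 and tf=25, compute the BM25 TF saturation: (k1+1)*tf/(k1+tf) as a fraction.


BM25 TF component = (k1+1)*tf / (k1+tf)
k1 = 6, tf = 25
Numerator = (6+1)*25 = 175
Denominator = 6 + 25 = 31
= 175/31 = 175/31

175/31


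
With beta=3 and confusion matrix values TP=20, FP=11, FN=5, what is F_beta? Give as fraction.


P = TP/(TP+FP) = 20/31 = 20/31
R = TP/(TP+FN) = 20/25 = 4/5
beta^2 = 3^2 = 9
(1 + beta^2) = 10
Numerator = (1+beta^2)*P*R = 160/31
Denominator = beta^2*P + R = 180/31 + 4/5 = 1024/155
F_beta = 25/32

25/32


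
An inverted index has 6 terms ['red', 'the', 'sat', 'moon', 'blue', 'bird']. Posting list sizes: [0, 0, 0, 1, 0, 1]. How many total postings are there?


Summing posting list sizes:
'red': 0 postings
'the': 0 postings
'sat': 0 postings
'moon': 1 postings
'blue': 0 postings
'bird': 1 postings
Total = 0 + 0 + 0 + 1 + 0 + 1 = 2

2


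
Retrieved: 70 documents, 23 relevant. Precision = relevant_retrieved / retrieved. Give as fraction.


Precision = relevant_retrieved / total_retrieved
= 23 / 70
= 23 / (23 + 47)
= 23/70

23/70


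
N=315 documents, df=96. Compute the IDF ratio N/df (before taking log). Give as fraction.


IDF ratio = N / df
= 315 / 96
= 105/32

105/32


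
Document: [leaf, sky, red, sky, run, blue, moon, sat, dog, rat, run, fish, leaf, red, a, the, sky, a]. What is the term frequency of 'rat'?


Document has 18 words
Scanning for 'rat':
Found at positions: [9]
Count = 1

1


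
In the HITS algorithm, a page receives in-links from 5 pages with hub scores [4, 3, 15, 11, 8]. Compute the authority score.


Authority = sum of hub scores of in-linkers
In-link 1: hub score = 4
In-link 2: hub score = 3
In-link 3: hub score = 15
In-link 4: hub score = 11
In-link 5: hub score = 8
Authority = 4 + 3 + 15 + 11 + 8 = 41

41


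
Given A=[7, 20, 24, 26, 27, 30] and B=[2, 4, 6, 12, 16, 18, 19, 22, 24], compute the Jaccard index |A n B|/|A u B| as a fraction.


A intersect B = [24]
|A intersect B| = 1
A union B = [2, 4, 6, 7, 12, 16, 18, 19, 20, 22, 24, 26, 27, 30]
|A union B| = 14
Jaccard = 1/14 = 1/14

1/14


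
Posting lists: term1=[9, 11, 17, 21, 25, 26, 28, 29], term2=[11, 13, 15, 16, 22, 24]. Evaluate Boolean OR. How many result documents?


Boolean OR: find union of posting lists
term1 docs: [9, 11, 17, 21, 25, 26, 28, 29]
term2 docs: [11, 13, 15, 16, 22, 24]
Union: [9, 11, 13, 15, 16, 17, 21, 22, 24, 25, 26, 28, 29]
|union| = 13

13


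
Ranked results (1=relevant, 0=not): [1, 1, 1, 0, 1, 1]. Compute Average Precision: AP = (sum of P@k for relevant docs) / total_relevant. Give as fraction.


Computing P@k for each relevant position:
Position 1: relevant, P@1 = 1/1 = 1
Position 2: relevant, P@2 = 2/2 = 1
Position 3: relevant, P@3 = 3/3 = 1
Position 4: not relevant
Position 5: relevant, P@5 = 4/5 = 4/5
Position 6: relevant, P@6 = 5/6 = 5/6
Sum of P@k = 1 + 1 + 1 + 4/5 + 5/6 = 139/30
AP = 139/30 / 5 = 139/150

139/150


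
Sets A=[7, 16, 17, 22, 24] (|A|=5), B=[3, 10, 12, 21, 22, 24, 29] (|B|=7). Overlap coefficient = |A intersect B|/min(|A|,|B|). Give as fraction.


A intersect B = [22, 24]
|A intersect B| = 2
min(|A|, |B|) = min(5, 7) = 5
Overlap = 2 / 5 = 2/5

2/5


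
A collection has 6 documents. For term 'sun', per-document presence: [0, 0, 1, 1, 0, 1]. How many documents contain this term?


Checking each document for 'sun':
Doc 1: absent
Doc 2: absent
Doc 3: present
Doc 4: present
Doc 5: absent
Doc 6: present
df = sum of presences = 0 + 0 + 1 + 1 + 0 + 1 = 3

3


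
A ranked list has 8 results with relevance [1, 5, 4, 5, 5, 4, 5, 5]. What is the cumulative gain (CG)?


Cumulative Gain = sum of relevance scores
Position 1: rel=1, running sum=1
Position 2: rel=5, running sum=6
Position 3: rel=4, running sum=10
Position 4: rel=5, running sum=15
Position 5: rel=5, running sum=20
Position 6: rel=4, running sum=24
Position 7: rel=5, running sum=29
Position 8: rel=5, running sum=34
CG = 34

34


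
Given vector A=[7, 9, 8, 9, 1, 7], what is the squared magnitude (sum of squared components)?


|A|^2 = sum of squared components
A[0]^2 = 7^2 = 49
A[1]^2 = 9^2 = 81
A[2]^2 = 8^2 = 64
A[3]^2 = 9^2 = 81
A[4]^2 = 1^2 = 1
A[5]^2 = 7^2 = 49
Sum = 49 + 81 + 64 + 81 + 1 + 49 = 325

325


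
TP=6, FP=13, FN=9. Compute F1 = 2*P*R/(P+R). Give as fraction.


F1 = 2 * P * R / (P + R)
P = TP/(TP+FP) = 6/19 = 6/19
R = TP/(TP+FN) = 6/15 = 2/5
2 * P * R = 2 * 6/19 * 2/5 = 24/95
P + R = 6/19 + 2/5 = 68/95
F1 = 24/95 / 68/95 = 6/17

6/17


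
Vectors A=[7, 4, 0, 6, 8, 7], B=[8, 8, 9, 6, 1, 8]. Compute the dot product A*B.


Dot product = sum of element-wise products
A[0]*B[0] = 7*8 = 56
A[1]*B[1] = 4*8 = 32
A[2]*B[2] = 0*9 = 0
A[3]*B[3] = 6*6 = 36
A[4]*B[4] = 8*1 = 8
A[5]*B[5] = 7*8 = 56
Sum = 56 + 32 + 0 + 36 + 8 + 56 = 188

188


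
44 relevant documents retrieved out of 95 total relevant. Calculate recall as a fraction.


Recall = retrieved_relevant / total_relevant
= 44 / 95
= 44 / (44 + 51)
= 44/95

44/95


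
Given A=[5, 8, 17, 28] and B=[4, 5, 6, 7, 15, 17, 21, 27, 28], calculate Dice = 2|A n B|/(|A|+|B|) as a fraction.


A intersect B = [5, 17, 28]
|A intersect B| = 3
|A| = 4, |B| = 9
Dice = 2*3 / (4+9)
= 6 / 13 = 6/13

6/13


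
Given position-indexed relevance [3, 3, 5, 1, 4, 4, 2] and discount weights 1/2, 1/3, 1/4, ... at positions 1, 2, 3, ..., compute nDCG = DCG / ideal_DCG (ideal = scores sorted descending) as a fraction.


Position discount weights w_i = 1/(i+1) for i=1..7:
Weights = [1/2, 1/3, 1/4, 1/5, 1/6, 1/7, 1/8]
Actual relevance: [3, 3, 5, 1, 4, 4, 2]
DCG = 3/2 + 3/3 + 5/4 + 1/5 + 4/6 + 4/7 + 2/8 = 571/105
Ideal relevance (sorted desc): [5, 4, 4, 3, 3, 2, 1]
Ideal DCG = 5/2 + 4/3 + 4/4 + 3/5 + 3/6 + 2/7 + 1/8 = 5329/840
nDCG = DCG / ideal_DCG = 571/105 / 5329/840 = 4568/5329

4568/5329


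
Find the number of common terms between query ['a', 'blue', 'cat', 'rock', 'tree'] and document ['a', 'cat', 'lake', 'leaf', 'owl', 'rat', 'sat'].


Query terms: ['a', 'blue', 'cat', 'rock', 'tree']
Document terms: ['a', 'cat', 'lake', 'leaf', 'owl', 'rat', 'sat']
Common terms: ['a', 'cat']
Overlap count = 2

2


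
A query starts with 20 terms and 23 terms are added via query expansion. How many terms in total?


Original terms: 20
Expansion terms: 23
Total = 20 + 23 = 43

43


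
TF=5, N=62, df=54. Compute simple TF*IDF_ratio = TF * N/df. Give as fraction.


TF * (N/df)
= 5 * (62/54)
= 5 * 31/27
= 155/27

155/27


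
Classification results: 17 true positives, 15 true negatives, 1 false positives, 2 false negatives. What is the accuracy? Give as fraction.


Accuracy = (TP + TN) / (TP + TN + FP + FN)
TP + TN = 17 + 15 = 32
Total = 17 + 15 + 1 + 2 = 35
Accuracy = 32 / 35 = 32/35

32/35


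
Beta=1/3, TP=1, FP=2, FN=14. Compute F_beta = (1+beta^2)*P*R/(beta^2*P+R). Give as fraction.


P = TP/(TP+FP) = 1/3 = 1/3
R = TP/(TP+FN) = 1/15 = 1/15
beta^2 = 1/3^2 = 1/9
(1 + beta^2) = 10/9
Numerator = (1+beta^2)*P*R = 2/81
Denominator = beta^2*P + R = 1/27 + 1/15 = 14/135
F_beta = 5/21

5/21


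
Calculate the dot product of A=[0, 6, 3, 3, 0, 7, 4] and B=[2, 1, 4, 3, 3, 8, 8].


Dot product = sum of element-wise products
A[0]*B[0] = 0*2 = 0
A[1]*B[1] = 6*1 = 6
A[2]*B[2] = 3*4 = 12
A[3]*B[3] = 3*3 = 9
A[4]*B[4] = 0*3 = 0
A[5]*B[5] = 7*8 = 56
A[6]*B[6] = 4*8 = 32
Sum = 0 + 6 + 12 + 9 + 0 + 56 + 32 = 115

115


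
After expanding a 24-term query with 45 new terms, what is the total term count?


Original terms: 24
Expansion terms: 45
Total = 24 + 45 = 69

69


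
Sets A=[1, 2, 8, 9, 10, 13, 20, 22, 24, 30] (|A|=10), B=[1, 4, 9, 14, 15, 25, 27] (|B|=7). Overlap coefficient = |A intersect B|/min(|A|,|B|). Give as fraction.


A intersect B = [1, 9]
|A intersect B| = 2
min(|A|, |B|) = min(10, 7) = 7
Overlap = 2 / 7 = 2/7

2/7


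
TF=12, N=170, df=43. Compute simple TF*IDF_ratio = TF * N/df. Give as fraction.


TF * (N/df)
= 12 * (170/43)
= 12 * 170/43
= 2040/43

2040/43


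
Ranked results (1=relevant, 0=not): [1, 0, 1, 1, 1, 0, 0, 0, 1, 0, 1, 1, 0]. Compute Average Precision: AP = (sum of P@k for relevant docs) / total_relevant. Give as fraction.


Computing P@k for each relevant position:
Position 1: relevant, P@1 = 1/1 = 1
Position 2: not relevant
Position 3: relevant, P@3 = 2/3 = 2/3
Position 4: relevant, P@4 = 3/4 = 3/4
Position 5: relevant, P@5 = 4/5 = 4/5
Position 6: not relevant
Position 7: not relevant
Position 8: not relevant
Position 9: relevant, P@9 = 5/9 = 5/9
Position 10: not relevant
Position 11: relevant, P@11 = 6/11 = 6/11
Position 12: relevant, P@12 = 7/12 = 7/12
Position 13: not relevant
Sum of P@k = 1 + 2/3 + 3/4 + 4/5 + 5/9 + 6/11 + 7/12 = 2426/495
AP = 2426/495 / 7 = 2426/3465

2426/3465


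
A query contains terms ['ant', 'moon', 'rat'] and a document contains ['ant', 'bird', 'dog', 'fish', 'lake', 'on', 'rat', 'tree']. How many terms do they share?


Query terms: ['ant', 'moon', 'rat']
Document terms: ['ant', 'bird', 'dog', 'fish', 'lake', 'on', 'rat', 'tree']
Common terms: ['ant', 'rat']
Overlap count = 2

2


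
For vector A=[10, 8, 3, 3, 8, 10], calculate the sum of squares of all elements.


|A|^2 = sum of squared components
A[0]^2 = 10^2 = 100
A[1]^2 = 8^2 = 64
A[2]^2 = 3^2 = 9
A[3]^2 = 3^2 = 9
A[4]^2 = 8^2 = 64
A[5]^2 = 10^2 = 100
Sum = 100 + 64 + 9 + 9 + 64 + 100 = 346

346


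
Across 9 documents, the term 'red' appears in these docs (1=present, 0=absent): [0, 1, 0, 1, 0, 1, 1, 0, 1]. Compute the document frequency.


Checking each document for 'red':
Doc 1: absent
Doc 2: present
Doc 3: absent
Doc 4: present
Doc 5: absent
Doc 6: present
Doc 7: present
Doc 8: absent
Doc 9: present
df = sum of presences = 0 + 1 + 0 + 1 + 0 + 1 + 1 + 0 + 1 = 5

5


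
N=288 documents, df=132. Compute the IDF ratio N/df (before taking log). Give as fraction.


IDF ratio = N / df
= 288 / 132
= 24/11

24/11


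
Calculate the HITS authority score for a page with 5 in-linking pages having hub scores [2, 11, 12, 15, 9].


Authority = sum of hub scores of in-linkers
In-link 1: hub score = 2
In-link 2: hub score = 11
In-link 3: hub score = 12
In-link 4: hub score = 15
In-link 5: hub score = 9
Authority = 2 + 11 + 12 + 15 + 9 = 49

49


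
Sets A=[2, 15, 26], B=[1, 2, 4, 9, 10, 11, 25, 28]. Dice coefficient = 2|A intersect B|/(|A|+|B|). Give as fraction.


A intersect B = [2]
|A intersect B| = 1
|A| = 3, |B| = 8
Dice = 2*1 / (3+8)
= 2 / 11 = 2/11

2/11


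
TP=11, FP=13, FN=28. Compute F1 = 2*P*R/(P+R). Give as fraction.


F1 = 2 * P * R / (P + R)
P = TP/(TP+FP) = 11/24 = 11/24
R = TP/(TP+FN) = 11/39 = 11/39
2 * P * R = 2 * 11/24 * 11/39 = 121/468
P + R = 11/24 + 11/39 = 77/104
F1 = 121/468 / 77/104 = 22/63

22/63


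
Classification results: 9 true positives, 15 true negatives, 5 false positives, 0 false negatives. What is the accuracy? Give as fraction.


Accuracy = (TP + TN) / (TP + TN + FP + FN)
TP + TN = 9 + 15 = 24
Total = 9 + 15 + 5 + 0 = 29
Accuracy = 24 / 29 = 24/29

24/29


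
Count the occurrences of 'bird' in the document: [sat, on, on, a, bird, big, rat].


Document has 7 words
Scanning for 'bird':
Found at positions: [4]
Count = 1

1


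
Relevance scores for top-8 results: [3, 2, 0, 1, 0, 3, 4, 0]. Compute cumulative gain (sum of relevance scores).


Cumulative Gain = sum of relevance scores
Position 1: rel=3, running sum=3
Position 2: rel=2, running sum=5
Position 3: rel=0, running sum=5
Position 4: rel=1, running sum=6
Position 5: rel=0, running sum=6
Position 6: rel=3, running sum=9
Position 7: rel=4, running sum=13
Position 8: rel=0, running sum=13
CG = 13

13


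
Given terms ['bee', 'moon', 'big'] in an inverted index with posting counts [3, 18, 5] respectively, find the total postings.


Summing posting list sizes:
'bee': 3 postings
'moon': 18 postings
'big': 5 postings
Total = 3 + 18 + 5 = 26

26


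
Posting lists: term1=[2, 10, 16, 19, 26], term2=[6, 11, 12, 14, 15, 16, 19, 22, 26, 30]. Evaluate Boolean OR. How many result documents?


Boolean OR: find union of posting lists
term1 docs: [2, 10, 16, 19, 26]
term2 docs: [6, 11, 12, 14, 15, 16, 19, 22, 26, 30]
Union: [2, 6, 10, 11, 12, 14, 15, 16, 19, 22, 26, 30]
|union| = 12

12


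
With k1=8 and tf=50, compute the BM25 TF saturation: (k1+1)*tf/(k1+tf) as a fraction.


BM25 TF component = (k1+1)*tf / (k1+tf)
k1 = 8, tf = 50
Numerator = (8+1)*50 = 450
Denominator = 8 + 50 = 58
= 450/58 = 225/29

225/29


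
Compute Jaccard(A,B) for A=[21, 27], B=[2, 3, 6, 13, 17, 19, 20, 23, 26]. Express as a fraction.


A intersect B = []
|A intersect B| = 0
A union B = [2, 3, 6, 13, 17, 19, 20, 21, 23, 26, 27]
|A union B| = 11
Jaccard = 0/11 = 0

0


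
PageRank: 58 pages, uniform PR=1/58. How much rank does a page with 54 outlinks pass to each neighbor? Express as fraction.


Initial PR = 1/58 = 1/58
Outlinks = 54
Contribution per link = PR / outlinks
= 1/58 / 54
= 1/3132

1/3132


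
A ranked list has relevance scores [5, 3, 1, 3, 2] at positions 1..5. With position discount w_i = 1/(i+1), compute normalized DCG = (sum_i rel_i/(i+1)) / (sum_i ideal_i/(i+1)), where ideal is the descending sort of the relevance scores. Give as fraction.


Position discount weights w_i = 1/(i+1) for i=1..5:
Weights = [1/2, 1/3, 1/4, 1/5, 1/6]
Actual relevance: [5, 3, 1, 3, 2]
DCG = 5/2 + 3/3 + 1/4 + 3/5 + 2/6 = 281/60
Ideal relevance (sorted desc): [5, 3, 3, 2, 1]
Ideal DCG = 5/2 + 3/3 + 3/4 + 2/5 + 1/6 = 289/60
nDCG = DCG / ideal_DCG = 281/60 / 289/60 = 281/289

281/289


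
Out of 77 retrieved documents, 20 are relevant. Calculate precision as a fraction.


Precision = relevant_retrieved / total_retrieved
= 20 / 77
= 20 / (20 + 57)
= 20/77

20/77


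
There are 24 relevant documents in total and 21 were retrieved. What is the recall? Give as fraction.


Recall = retrieved_relevant / total_relevant
= 21 / 24
= 21 / (21 + 3)
= 7/8

7/8


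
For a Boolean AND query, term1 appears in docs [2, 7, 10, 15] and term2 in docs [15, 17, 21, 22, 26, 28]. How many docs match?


Boolean AND: find intersection of posting lists
term1 docs: [2, 7, 10, 15]
term2 docs: [15, 17, 21, 22, 26, 28]
Intersection: [15]
|intersection| = 1

1


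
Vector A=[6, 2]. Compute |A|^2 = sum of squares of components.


|A|^2 = sum of squared components
A[0]^2 = 6^2 = 36
A[1]^2 = 2^2 = 4
Sum = 36 + 4 = 40

40


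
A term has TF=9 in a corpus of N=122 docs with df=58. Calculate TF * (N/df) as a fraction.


TF * (N/df)
= 9 * (122/58)
= 9 * 61/29
= 549/29

549/29


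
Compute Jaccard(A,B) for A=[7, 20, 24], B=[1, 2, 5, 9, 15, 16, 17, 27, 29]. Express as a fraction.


A intersect B = []
|A intersect B| = 0
A union B = [1, 2, 5, 7, 9, 15, 16, 17, 20, 24, 27, 29]
|A union B| = 12
Jaccard = 0/12 = 0

0


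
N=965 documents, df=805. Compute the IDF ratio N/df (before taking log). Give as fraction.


IDF ratio = N / df
= 965 / 805
= 193/161

193/161


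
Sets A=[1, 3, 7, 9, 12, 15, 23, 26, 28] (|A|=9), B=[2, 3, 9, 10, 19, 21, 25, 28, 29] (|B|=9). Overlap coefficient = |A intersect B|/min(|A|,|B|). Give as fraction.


A intersect B = [3, 9, 28]
|A intersect B| = 3
min(|A|, |B|) = min(9, 9) = 9
Overlap = 3 / 9 = 1/3

1/3


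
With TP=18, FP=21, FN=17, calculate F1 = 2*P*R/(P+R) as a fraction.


F1 = 2 * P * R / (P + R)
P = TP/(TP+FP) = 18/39 = 6/13
R = TP/(TP+FN) = 18/35 = 18/35
2 * P * R = 2 * 6/13 * 18/35 = 216/455
P + R = 6/13 + 18/35 = 444/455
F1 = 216/455 / 444/455 = 18/37

18/37


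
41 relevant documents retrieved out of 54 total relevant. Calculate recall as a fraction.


Recall = retrieved_relevant / total_relevant
= 41 / 54
= 41 / (41 + 13)
= 41/54

41/54


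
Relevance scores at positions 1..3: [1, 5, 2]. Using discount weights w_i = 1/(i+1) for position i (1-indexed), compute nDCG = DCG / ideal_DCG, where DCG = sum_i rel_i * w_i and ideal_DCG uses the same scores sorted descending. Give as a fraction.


Position discount weights w_i = 1/(i+1) for i=1..3:
Weights = [1/2, 1/3, 1/4]
Actual relevance: [1, 5, 2]
DCG = 1/2 + 5/3 + 2/4 = 8/3
Ideal relevance (sorted desc): [5, 2, 1]
Ideal DCG = 5/2 + 2/3 + 1/4 = 41/12
nDCG = DCG / ideal_DCG = 8/3 / 41/12 = 32/41

32/41


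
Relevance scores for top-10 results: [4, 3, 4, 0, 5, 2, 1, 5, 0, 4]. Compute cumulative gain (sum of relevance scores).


Cumulative Gain = sum of relevance scores
Position 1: rel=4, running sum=4
Position 2: rel=3, running sum=7
Position 3: rel=4, running sum=11
Position 4: rel=0, running sum=11
Position 5: rel=5, running sum=16
Position 6: rel=2, running sum=18
Position 7: rel=1, running sum=19
Position 8: rel=5, running sum=24
Position 9: rel=0, running sum=24
Position 10: rel=4, running sum=28
CG = 28

28


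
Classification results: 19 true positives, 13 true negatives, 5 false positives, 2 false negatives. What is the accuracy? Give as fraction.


Accuracy = (TP + TN) / (TP + TN + FP + FN)
TP + TN = 19 + 13 = 32
Total = 19 + 13 + 5 + 2 = 39
Accuracy = 32 / 39 = 32/39

32/39


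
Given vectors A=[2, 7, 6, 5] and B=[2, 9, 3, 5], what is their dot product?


Dot product = sum of element-wise products
A[0]*B[0] = 2*2 = 4
A[1]*B[1] = 7*9 = 63
A[2]*B[2] = 6*3 = 18
A[3]*B[3] = 5*5 = 25
Sum = 4 + 63 + 18 + 25 = 110

110


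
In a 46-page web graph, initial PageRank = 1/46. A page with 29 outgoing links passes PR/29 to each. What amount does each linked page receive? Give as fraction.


Initial PR = 1/46 = 1/46
Outlinks = 29
Contribution per link = PR / outlinks
= 1/46 / 29
= 1/1334

1/1334


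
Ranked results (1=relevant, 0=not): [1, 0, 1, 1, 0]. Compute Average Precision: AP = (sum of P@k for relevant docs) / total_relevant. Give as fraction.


Computing P@k for each relevant position:
Position 1: relevant, P@1 = 1/1 = 1
Position 2: not relevant
Position 3: relevant, P@3 = 2/3 = 2/3
Position 4: relevant, P@4 = 3/4 = 3/4
Position 5: not relevant
Sum of P@k = 1 + 2/3 + 3/4 = 29/12
AP = 29/12 / 3 = 29/36

29/36


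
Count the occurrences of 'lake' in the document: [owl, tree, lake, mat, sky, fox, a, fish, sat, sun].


Document has 10 words
Scanning for 'lake':
Found at positions: [2]
Count = 1

1


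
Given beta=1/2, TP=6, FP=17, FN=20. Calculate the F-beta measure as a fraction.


P = TP/(TP+FP) = 6/23 = 6/23
R = TP/(TP+FN) = 6/26 = 3/13
beta^2 = 1/2^2 = 1/4
(1 + beta^2) = 5/4
Numerator = (1+beta^2)*P*R = 45/598
Denominator = beta^2*P + R = 3/46 + 3/13 = 177/598
F_beta = 15/59

15/59


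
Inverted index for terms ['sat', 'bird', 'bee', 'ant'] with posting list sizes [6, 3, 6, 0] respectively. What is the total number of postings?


Summing posting list sizes:
'sat': 6 postings
'bird': 3 postings
'bee': 6 postings
'ant': 0 postings
Total = 6 + 3 + 6 + 0 = 15

15


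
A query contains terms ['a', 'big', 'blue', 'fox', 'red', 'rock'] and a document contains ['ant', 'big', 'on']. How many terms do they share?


Query terms: ['a', 'big', 'blue', 'fox', 'red', 'rock']
Document terms: ['ant', 'big', 'on']
Common terms: ['big']
Overlap count = 1

1


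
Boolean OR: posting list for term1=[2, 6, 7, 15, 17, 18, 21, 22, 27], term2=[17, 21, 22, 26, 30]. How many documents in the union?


Boolean OR: find union of posting lists
term1 docs: [2, 6, 7, 15, 17, 18, 21, 22, 27]
term2 docs: [17, 21, 22, 26, 30]
Union: [2, 6, 7, 15, 17, 18, 21, 22, 26, 27, 30]
|union| = 11

11


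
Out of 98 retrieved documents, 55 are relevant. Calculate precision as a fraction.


Precision = relevant_retrieved / total_retrieved
= 55 / 98
= 55 / (55 + 43)
= 55/98

55/98


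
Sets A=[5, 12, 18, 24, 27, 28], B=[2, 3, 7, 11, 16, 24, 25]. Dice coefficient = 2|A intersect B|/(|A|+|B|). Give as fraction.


A intersect B = [24]
|A intersect B| = 1
|A| = 6, |B| = 7
Dice = 2*1 / (6+7)
= 2 / 13 = 2/13

2/13


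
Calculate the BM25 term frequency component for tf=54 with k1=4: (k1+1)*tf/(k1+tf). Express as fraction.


BM25 TF component = (k1+1)*tf / (k1+tf)
k1 = 4, tf = 54
Numerator = (4+1)*54 = 270
Denominator = 4 + 54 = 58
= 270/58 = 135/29

135/29


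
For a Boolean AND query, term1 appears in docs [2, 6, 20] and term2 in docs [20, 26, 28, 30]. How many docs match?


Boolean AND: find intersection of posting lists
term1 docs: [2, 6, 20]
term2 docs: [20, 26, 28, 30]
Intersection: [20]
|intersection| = 1

1


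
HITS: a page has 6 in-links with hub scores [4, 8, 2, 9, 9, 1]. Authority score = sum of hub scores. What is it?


Authority = sum of hub scores of in-linkers
In-link 1: hub score = 4
In-link 2: hub score = 8
In-link 3: hub score = 2
In-link 4: hub score = 9
In-link 5: hub score = 9
In-link 6: hub score = 1
Authority = 4 + 8 + 2 + 9 + 9 + 1 = 33

33


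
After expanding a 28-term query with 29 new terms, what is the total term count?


Original terms: 28
Expansion terms: 29
Total = 28 + 29 = 57

57


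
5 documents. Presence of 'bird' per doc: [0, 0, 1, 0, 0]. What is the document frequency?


Checking each document for 'bird':
Doc 1: absent
Doc 2: absent
Doc 3: present
Doc 4: absent
Doc 5: absent
df = sum of presences = 0 + 0 + 1 + 0 + 0 = 1

1


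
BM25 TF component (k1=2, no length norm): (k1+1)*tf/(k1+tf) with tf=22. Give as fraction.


BM25 TF component = (k1+1)*tf / (k1+tf)
k1 = 2, tf = 22
Numerator = (2+1)*22 = 66
Denominator = 2 + 22 = 24
= 66/24 = 11/4

11/4


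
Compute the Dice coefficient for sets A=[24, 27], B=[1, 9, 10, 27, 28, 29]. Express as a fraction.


A intersect B = [27]
|A intersect B| = 1
|A| = 2, |B| = 6
Dice = 2*1 / (2+6)
= 2 / 8 = 1/4

1/4


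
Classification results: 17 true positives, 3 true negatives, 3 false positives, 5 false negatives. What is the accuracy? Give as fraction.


Accuracy = (TP + TN) / (TP + TN + FP + FN)
TP + TN = 17 + 3 = 20
Total = 17 + 3 + 3 + 5 = 28
Accuracy = 20 / 28 = 5/7

5/7


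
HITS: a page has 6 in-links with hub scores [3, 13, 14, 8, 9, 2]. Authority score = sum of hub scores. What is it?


Authority = sum of hub scores of in-linkers
In-link 1: hub score = 3
In-link 2: hub score = 13
In-link 3: hub score = 14
In-link 4: hub score = 8
In-link 5: hub score = 9
In-link 6: hub score = 2
Authority = 3 + 13 + 14 + 8 + 9 + 2 = 49

49


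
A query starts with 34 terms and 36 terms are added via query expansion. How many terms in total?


Original terms: 34
Expansion terms: 36
Total = 34 + 36 = 70

70


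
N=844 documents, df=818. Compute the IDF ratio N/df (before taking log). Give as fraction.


IDF ratio = N / df
= 844 / 818
= 422/409

422/409


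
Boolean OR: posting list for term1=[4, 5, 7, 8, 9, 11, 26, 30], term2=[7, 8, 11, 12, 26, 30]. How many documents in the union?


Boolean OR: find union of posting lists
term1 docs: [4, 5, 7, 8, 9, 11, 26, 30]
term2 docs: [7, 8, 11, 12, 26, 30]
Union: [4, 5, 7, 8, 9, 11, 12, 26, 30]
|union| = 9

9


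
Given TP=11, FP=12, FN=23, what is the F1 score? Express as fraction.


F1 = 2 * P * R / (P + R)
P = TP/(TP+FP) = 11/23 = 11/23
R = TP/(TP+FN) = 11/34 = 11/34
2 * P * R = 2 * 11/23 * 11/34 = 121/391
P + R = 11/23 + 11/34 = 627/782
F1 = 121/391 / 627/782 = 22/57

22/57


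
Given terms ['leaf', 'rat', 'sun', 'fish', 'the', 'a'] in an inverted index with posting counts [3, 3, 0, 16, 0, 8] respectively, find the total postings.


Summing posting list sizes:
'leaf': 3 postings
'rat': 3 postings
'sun': 0 postings
'fish': 16 postings
'the': 0 postings
'a': 8 postings
Total = 3 + 3 + 0 + 16 + 0 + 8 = 30

30


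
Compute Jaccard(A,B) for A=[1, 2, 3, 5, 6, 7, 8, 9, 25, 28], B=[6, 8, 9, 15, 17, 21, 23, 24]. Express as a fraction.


A intersect B = [6, 8, 9]
|A intersect B| = 3
A union B = [1, 2, 3, 5, 6, 7, 8, 9, 15, 17, 21, 23, 24, 25, 28]
|A union B| = 15
Jaccard = 3/15 = 1/5

1/5


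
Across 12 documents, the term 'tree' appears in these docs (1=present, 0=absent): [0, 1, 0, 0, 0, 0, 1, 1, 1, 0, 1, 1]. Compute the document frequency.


Checking each document for 'tree':
Doc 1: absent
Doc 2: present
Doc 3: absent
Doc 4: absent
Doc 5: absent
Doc 6: absent
Doc 7: present
Doc 8: present
Doc 9: present
Doc 10: absent
Doc 11: present
Doc 12: present
df = sum of presences = 0 + 1 + 0 + 0 + 0 + 0 + 1 + 1 + 1 + 0 + 1 + 1 = 6

6


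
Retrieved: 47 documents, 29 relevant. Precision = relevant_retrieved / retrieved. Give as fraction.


Precision = relevant_retrieved / total_retrieved
= 29 / 47
= 29 / (29 + 18)
= 29/47

29/47


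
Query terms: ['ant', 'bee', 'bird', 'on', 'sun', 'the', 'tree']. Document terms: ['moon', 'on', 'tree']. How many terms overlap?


Query terms: ['ant', 'bee', 'bird', 'on', 'sun', 'the', 'tree']
Document terms: ['moon', 'on', 'tree']
Common terms: ['on', 'tree']
Overlap count = 2

2


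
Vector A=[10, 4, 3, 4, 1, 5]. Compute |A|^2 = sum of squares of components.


|A|^2 = sum of squared components
A[0]^2 = 10^2 = 100
A[1]^2 = 4^2 = 16
A[2]^2 = 3^2 = 9
A[3]^2 = 4^2 = 16
A[4]^2 = 1^2 = 1
A[5]^2 = 5^2 = 25
Sum = 100 + 16 + 9 + 16 + 1 + 25 = 167

167


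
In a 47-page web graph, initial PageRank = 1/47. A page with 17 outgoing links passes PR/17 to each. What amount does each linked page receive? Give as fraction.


Initial PR = 1/47 = 1/47
Outlinks = 17
Contribution per link = PR / outlinks
= 1/47 / 17
= 1/799

1/799


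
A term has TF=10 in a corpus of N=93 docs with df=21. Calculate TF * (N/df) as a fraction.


TF * (N/df)
= 10 * (93/21)
= 10 * 31/7
= 310/7

310/7


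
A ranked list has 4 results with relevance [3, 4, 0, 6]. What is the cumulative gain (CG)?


Cumulative Gain = sum of relevance scores
Position 1: rel=3, running sum=3
Position 2: rel=4, running sum=7
Position 3: rel=0, running sum=7
Position 4: rel=6, running sum=13
CG = 13

13


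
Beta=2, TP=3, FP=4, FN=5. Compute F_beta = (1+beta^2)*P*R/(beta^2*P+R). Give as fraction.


P = TP/(TP+FP) = 3/7 = 3/7
R = TP/(TP+FN) = 3/8 = 3/8
beta^2 = 2^2 = 4
(1 + beta^2) = 5
Numerator = (1+beta^2)*P*R = 45/56
Denominator = beta^2*P + R = 12/7 + 3/8 = 117/56
F_beta = 5/13

5/13


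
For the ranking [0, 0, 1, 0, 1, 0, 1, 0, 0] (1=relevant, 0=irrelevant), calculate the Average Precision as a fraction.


Computing P@k for each relevant position:
Position 1: not relevant
Position 2: not relevant
Position 3: relevant, P@3 = 1/3 = 1/3
Position 4: not relevant
Position 5: relevant, P@5 = 2/5 = 2/5
Position 6: not relevant
Position 7: relevant, P@7 = 3/7 = 3/7
Position 8: not relevant
Position 9: not relevant
Sum of P@k = 1/3 + 2/5 + 3/7 = 122/105
AP = 122/105 / 3 = 122/315

122/315


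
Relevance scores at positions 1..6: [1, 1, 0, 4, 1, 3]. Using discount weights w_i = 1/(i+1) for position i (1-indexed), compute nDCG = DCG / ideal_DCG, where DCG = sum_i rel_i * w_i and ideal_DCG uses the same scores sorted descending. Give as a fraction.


Position discount weights w_i = 1/(i+1) for i=1..6:
Weights = [1/2, 1/3, 1/4, 1/5, 1/6, 1/7]
Actual relevance: [1, 1, 0, 4, 1, 3]
DCG = 1/2 + 1/3 + 0/4 + 4/5 + 1/6 + 3/7 = 78/35
Ideal relevance (sorted desc): [4, 3, 1, 1, 1, 0]
Ideal DCG = 4/2 + 3/3 + 1/4 + 1/5 + 1/6 + 0/7 = 217/60
nDCG = DCG / ideal_DCG = 78/35 / 217/60 = 936/1519

936/1519


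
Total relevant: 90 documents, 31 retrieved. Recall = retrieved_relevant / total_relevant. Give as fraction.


Recall = retrieved_relevant / total_relevant
= 31 / 90
= 31 / (31 + 59)
= 31/90

31/90


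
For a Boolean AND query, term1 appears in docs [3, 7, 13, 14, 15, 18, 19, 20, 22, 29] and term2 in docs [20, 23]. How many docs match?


Boolean AND: find intersection of posting lists
term1 docs: [3, 7, 13, 14, 15, 18, 19, 20, 22, 29]
term2 docs: [20, 23]
Intersection: [20]
|intersection| = 1

1


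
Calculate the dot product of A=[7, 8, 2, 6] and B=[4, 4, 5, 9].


Dot product = sum of element-wise products
A[0]*B[0] = 7*4 = 28
A[1]*B[1] = 8*4 = 32
A[2]*B[2] = 2*5 = 10
A[3]*B[3] = 6*9 = 54
Sum = 28 + 32 + 10 + 54 = 124

124


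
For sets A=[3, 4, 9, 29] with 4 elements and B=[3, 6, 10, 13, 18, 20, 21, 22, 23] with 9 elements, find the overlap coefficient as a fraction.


A intersect B = [3]
|A intersect B| = 1
min(|A|, |B|) = min(4, 9) = 4
Overlap = 1 / 4 = 1/4

1/4


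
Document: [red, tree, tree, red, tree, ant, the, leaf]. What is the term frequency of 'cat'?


Document has 8 words
Scanning for 'cat':
Term not found in document
Count = 0

0


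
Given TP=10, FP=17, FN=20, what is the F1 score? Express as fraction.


F1 = 2 * P * R / (P + R)
P = TP/(TP+FP) = 10/27 = 10/27
R = TP/(TP+FN) = 10/30 = 1/3
2 * P * R = 2 * 10/27 * 1/3 = 20/81
P + R = 10/27 + 1/3 = 19/27
F1 = 20/81 / 19/27 = 20/57

20/57


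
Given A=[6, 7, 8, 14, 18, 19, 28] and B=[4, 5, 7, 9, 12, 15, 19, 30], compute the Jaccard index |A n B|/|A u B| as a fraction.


A intersect B = [7, 19]
|A intersect B| = 2
A union B = [4, 5, 6, 7, 8, 9, 12, 14, 15, 18, 19, 28, 30]
|A union B| = 13
Jaccard = 2/13 = 2/13

2/13


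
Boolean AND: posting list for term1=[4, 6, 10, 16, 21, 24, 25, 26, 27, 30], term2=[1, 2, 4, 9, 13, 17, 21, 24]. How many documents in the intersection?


Boolean AND: find intersection of posting lists
term1 docs: [4, 6, 10, 16, 21, 24, 25, 26, 27, 30]
term2 docs: [1, 2, 4, 9, 13, 17, 21, 24]
Intersection: [4, 21, 24]
|intersection| = 3

3


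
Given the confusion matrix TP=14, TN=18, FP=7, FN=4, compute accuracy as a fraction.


Accuracy = (TP + TN) / (TP + TN + FP + FN)
TP + TN = 14 + 18 = 32
Total = 14 + 18 + 7 + 4 = 43
Accuracy = 32 / 43 = 32/43

32/43


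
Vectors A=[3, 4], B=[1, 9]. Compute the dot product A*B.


Dot product = sum of element-wise products
A[0]*B[0] = 3*1 = 3
A[1]*B[1] = 4*9 = 36
Sum = 3 + 36 = 39

39
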